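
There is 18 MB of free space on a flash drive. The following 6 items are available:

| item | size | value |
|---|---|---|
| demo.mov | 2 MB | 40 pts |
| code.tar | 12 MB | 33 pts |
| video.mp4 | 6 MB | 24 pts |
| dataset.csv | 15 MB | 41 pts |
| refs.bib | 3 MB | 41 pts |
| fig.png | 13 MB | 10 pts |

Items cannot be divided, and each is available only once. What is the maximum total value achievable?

Check high-value combinations within 18 MB:
- demo.mov+code.tar+refs.bib: size 2+12+3=17, value 40+33+41=114
- demo.mov+video.mp4+refs.bib: size 2+6+3=11, value 40+24+41=105
- demo.mov+refs.bib+fig.png: size 2+3+13=18, value 40+41+10=91
- dataset.csv+refs.bib: size 15+3=18, value 41+41=82
- demo.mov+refs.bib: size 2+3=5, value 40+41=81
Best: 114 pts.

114 pts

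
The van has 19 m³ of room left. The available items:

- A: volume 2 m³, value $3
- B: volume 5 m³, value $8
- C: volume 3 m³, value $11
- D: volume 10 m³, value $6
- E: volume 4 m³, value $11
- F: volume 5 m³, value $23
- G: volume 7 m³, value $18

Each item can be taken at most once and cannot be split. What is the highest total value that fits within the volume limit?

Check high-value combinations within 19 m³:
- C+E+F+G: volume 3+4+5+7=19, value 11+11+23+18=63
- A+B+C+E+F: volume 2+5+3+4+5=19, value 3+8+11+11+23=56
- A+C+F+G: volume 2+3+5+7=17, value 3+11+23+18=55
- A+E+F+G: volume 2+4+5+7=18, value 3+11+23+18=55
Best: $63.

$63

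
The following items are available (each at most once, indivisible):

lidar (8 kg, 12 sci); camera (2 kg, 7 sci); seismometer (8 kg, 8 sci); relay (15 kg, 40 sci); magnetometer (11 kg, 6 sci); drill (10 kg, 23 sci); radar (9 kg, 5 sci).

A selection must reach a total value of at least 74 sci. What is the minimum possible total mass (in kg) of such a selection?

Subsets with value ≥ 74, sorted by total mass:
- lidar+relay+drill: mass 33, value 75
- lidar+camera+relay+drill: mass 35, value 82
- camera+seismometer+relay+drill: mass 35, value 78
- camera+relay+drill+radar: mass 36, value 75
Minimum mass: 33 kg.

33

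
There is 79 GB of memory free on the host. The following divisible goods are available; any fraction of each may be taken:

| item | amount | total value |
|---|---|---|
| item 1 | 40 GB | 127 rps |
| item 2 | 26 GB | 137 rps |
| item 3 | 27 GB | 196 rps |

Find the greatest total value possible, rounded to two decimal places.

415.55

Take in order of value per unit:
- item 3 (196/27 per unit): all 27 → value 196, running total 196.00
- item 2 (137/26 per unit): all 26 → value 137, running total 333.00
- item 1 (127/40 per unit): 26 of 40 → value 26×127/40 = 82.5500, running total 415.55
Total 415.55.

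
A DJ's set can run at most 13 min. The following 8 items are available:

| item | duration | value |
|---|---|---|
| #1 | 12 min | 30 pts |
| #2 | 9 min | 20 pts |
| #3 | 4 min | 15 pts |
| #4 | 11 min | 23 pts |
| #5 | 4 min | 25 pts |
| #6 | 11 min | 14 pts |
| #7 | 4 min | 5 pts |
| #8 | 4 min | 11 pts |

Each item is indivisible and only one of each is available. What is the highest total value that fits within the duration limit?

51 pts

This is a 0/1 knapsack; check combinations near the capacity.
- #3+#5+#8: duration 4+4+4=12, value 15+25+11=51
- #3+#5+#7: duration 4+4+4=12, value 15+25+5=45
- #2+#5: duration 9+4=13, value 20+25=45
- #5+#7+#8: duration 4+4+4=12, value 25+5+11=41
Best: 51 pts.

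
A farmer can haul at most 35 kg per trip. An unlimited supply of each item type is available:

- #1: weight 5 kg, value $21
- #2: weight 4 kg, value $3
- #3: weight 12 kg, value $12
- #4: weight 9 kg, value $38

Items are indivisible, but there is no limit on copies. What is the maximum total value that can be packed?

Best value-per-unit is #4 at 38/9; filling with it alone gives 3×38 = 114.
Optimal mix: 7×#1 → weight 35, value 147.

$147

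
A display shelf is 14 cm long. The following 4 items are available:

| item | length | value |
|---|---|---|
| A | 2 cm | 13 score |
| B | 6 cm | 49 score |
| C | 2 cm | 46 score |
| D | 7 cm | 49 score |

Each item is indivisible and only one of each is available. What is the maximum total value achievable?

108 score

Check high-value combinations within 14 cm:
- A+B+C: length 2+6+2=10, value 13+49+46=108
- A+C+D: length 2+2+7=11, value 13+46+49=108
- B+D: length 6+7=13, value 49+49=98
- B+C: length 6+2=8, value 49+46=95
Best: 108 score.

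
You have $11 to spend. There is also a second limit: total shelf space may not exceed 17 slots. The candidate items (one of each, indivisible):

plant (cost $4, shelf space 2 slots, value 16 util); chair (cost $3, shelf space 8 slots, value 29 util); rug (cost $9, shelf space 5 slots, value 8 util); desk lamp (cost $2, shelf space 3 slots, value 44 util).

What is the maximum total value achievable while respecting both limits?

Feasible sets respecting both limits:
- plant+chair+desk lamp: cost 9, shelf space 13, value 89
- chair+desk lamp: cost 5, shelf space 11, value 73
- plant+desk lamp: cost 6, shelf space 5, value 60
Best: 89 util.

89 util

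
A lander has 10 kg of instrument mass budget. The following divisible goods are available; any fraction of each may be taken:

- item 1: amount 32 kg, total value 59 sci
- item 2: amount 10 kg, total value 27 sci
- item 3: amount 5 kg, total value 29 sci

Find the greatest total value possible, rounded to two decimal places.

42.50

Take in order of value per unit:
- item 3 (29/5 per unit): all 5 → value 29, running total 29.00
- item 2 (27/10 per unit): 5 of 10 → value 5×27/10 = 13.5000, running total 42.50
Total 42.50.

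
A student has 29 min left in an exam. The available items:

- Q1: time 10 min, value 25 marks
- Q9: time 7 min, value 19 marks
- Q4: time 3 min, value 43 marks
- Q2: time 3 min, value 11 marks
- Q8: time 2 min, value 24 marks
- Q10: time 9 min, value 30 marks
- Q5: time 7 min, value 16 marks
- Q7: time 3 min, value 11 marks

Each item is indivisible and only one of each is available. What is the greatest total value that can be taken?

This is a 0/1 knapsack; check combinations near the capacity.
- Q9+Q4+Q2+Q8+Q10+Q7: time 7+3+3+2+9+3=27, value 19+43+11+24+30+11=138
- Q4+Q2+Q8+Q10+Q5+Q7: time 3+3+2+9+7+3=27, value 43+11+24+30+16+11=135
- Q1+Q4+Q2+Q8+Q10: time 10+3+3+2+9=27, value 25+43+11+24+30=133
Best: 138 marks.

138 marks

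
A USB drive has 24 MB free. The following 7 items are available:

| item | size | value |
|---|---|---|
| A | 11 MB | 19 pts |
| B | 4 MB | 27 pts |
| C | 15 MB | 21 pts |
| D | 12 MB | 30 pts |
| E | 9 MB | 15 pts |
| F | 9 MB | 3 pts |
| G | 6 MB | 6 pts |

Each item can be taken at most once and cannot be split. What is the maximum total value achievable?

63 pts

This is a 0/1 knapsack; check combinations near the capacity.
- B+D+G: size 4+12+6=22, value 27+30+6=63
- A+B+E: size 11+4+9=24, value 19+27+15=61
- B+D: size 4+12=16, value 27+30=57
- A+B+G: size 11+4+6=21, value 19+27+6=52
- A+D: size 11+12=23, value 19+30=49
Best: 63 pts.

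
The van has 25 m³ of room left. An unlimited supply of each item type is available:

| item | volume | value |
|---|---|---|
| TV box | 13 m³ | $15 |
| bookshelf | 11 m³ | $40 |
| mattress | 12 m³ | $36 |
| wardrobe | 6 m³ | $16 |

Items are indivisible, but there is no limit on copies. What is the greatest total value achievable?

Best value-per-unit is bookshelf at 40/11, and filling with it alone uses volume 2×11=22. No mix of the others beats 2×40 = 80.

$80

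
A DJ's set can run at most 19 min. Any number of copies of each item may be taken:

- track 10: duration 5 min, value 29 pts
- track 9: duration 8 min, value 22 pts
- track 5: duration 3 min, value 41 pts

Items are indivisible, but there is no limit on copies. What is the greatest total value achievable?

246 pts

Best value-per-unit is track 5 at 41/3, and filling with it alone uses duration 6×3=18. No mix of the others beats 6×41 = 246.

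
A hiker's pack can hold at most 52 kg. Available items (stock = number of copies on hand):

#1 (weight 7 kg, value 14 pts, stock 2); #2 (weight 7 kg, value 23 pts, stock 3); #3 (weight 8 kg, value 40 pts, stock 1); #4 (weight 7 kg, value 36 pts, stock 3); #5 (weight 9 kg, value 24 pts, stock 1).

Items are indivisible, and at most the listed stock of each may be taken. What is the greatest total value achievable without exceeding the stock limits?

218 pts

Top feasible selections:
- 2×#2 + 1×#3 + 3×#4 + 1×#5: weight 52, value 218
- 3×#2 + 1×#3 + 3×#4: weight 50, value 217
Best: 218 pts.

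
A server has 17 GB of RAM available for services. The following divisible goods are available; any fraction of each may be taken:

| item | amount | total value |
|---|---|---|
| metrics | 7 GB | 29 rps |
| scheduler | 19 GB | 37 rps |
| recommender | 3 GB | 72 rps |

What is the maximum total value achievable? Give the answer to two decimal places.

Take in order of value per unit:
- recommender (72/3 per unit): all 3 → value 72, running total 72.00
- metrics (29/7 per unit): all 7 → value 29, running total 101.00
- scheduler (37/19 per unit): 7 of 19 → value 7×37/19 = 13.6316, running total 114.63
Total 114.63.

114.63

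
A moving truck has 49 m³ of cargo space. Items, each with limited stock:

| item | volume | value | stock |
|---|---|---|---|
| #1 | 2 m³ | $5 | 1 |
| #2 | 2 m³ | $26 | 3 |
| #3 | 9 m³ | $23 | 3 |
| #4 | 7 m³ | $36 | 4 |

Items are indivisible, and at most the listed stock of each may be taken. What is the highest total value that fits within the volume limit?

$250

Best selections within volume 49 and stock limits:
- 1×#1 + 3×#2 + 1×#3 + 4×#4: volume 45, value 250
- 3×#2 + 1×#3 + 4×#4: volume 43, value 245
Best: $250.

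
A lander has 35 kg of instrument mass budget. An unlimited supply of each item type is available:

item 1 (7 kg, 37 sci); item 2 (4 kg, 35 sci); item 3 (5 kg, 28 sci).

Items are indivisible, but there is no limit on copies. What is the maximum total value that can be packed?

Best value-per-unit is item 2 at 35/4; filling with it alone gives 8×35 = 280.
Optimal mix: 1×item 1 + 7×item 2 → mass 35, value 282.

282 sci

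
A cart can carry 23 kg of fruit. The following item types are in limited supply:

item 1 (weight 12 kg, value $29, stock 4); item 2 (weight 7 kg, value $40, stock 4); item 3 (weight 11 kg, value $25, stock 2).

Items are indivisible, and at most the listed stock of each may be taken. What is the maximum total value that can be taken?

Top feasible selections:
- 3×item 2: weight 21, value 120
- 2×item 2: weight 14, value 80
Best: $120.

$120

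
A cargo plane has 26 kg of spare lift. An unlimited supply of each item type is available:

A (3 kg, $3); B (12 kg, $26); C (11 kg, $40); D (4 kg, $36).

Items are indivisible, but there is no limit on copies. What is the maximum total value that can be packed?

Best value-per-unit is D at 36/4, and filling with it alone uses weight 6×4=24. No mix of the others beats 6×36 = 216.

$216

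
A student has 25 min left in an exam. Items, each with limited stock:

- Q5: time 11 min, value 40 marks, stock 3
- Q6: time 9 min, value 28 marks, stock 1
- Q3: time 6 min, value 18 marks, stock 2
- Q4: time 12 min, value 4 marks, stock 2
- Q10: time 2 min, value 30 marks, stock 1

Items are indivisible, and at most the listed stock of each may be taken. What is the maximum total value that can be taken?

110 marks

Top feasible selections:
- 2×Q5 + 1×Q10: time 24, value 110
- 1×Q5 + 2×Q3 + 1×Q10: time 25, value 106
- 1×Q5 + 1×Q6 + 1×Q10: time 22, value 98
Best: 110 marks.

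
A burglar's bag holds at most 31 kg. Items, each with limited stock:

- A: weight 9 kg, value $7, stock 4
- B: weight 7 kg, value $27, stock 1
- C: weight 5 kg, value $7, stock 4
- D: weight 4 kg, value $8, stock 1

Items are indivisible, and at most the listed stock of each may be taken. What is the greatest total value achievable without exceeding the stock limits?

Top feasible selections:
- 1×B + 4×C + 1×D: weight 31, value 63
- 1×B + 3×C + 1×D: weight 26, value 56
Best: $63.

$63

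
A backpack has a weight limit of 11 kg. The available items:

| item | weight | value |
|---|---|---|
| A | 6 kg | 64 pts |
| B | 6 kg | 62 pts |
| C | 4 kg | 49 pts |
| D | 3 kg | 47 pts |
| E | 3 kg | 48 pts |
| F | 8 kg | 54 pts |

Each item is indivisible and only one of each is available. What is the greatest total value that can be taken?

This is a 0/1 knapsack; check combinations near the capacity.
- C+D+E: weight 4+3+3=10, value 49+47+48=144
- A+C: weight 6+4=10, value 64+49=113
- A+E: weight 6+3=9, value 64+48=112
Best: 144 pts.

144 pts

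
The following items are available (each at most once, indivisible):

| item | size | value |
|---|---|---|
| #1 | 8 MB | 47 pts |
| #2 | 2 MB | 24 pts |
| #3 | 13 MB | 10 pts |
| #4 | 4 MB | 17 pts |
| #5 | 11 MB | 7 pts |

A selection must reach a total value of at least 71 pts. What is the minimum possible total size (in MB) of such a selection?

10

Subsets with value ≥ 71, sorted by total size:
- #1+#2: size 10, value 71
- #1+#2+#4: size 14, value 88
- #1+#2+#5: size 21, value 78
- #1+#2+#3: size 23, value 81
Minimum size: 10 MB.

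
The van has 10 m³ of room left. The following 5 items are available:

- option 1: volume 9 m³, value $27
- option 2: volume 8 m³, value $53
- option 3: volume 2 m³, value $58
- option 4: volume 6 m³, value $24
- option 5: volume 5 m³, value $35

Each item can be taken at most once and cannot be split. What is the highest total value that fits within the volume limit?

$111

Check high-value combinations within 10 m³:
- option 2+option 3: volume 8+2=10, value 53+58=111
- option 3+option 5: volume 2+5=7, value 58+35=93
- option 3+option 4: volume 2+6=8, value 58+24=82
- option 3: volume 2, value 58
- option 2: volume 8, value 53
Best: $111.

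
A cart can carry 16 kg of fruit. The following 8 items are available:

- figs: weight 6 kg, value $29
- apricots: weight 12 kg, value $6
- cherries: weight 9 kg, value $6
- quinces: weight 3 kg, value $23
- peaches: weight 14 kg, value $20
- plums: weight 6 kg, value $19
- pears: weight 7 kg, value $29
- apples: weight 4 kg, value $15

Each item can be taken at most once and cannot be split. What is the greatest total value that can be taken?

Check high-value combinations within 16 kg:
- figs+quinces+pears: weight 6+3+7=16, value 29+23+29=81
- figs+quinces+plums: weight 6+3+6=15, value 29+23+19=71
- quinces+plums+pears: weight 3+6+7=16, value 23+19+29=71
- figs+quinces+apples: weight 6+3+4=13, value 29+23+15=67
- quinces+pears+apples: weight 3+7+4=14, value 23+29+15=67
Best: $81.

$81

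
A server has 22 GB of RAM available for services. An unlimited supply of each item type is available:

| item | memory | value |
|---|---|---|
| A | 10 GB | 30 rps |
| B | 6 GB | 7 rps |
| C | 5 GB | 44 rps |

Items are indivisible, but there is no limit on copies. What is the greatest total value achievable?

Best value-per-unit is C at 44/5, and filling with it alone uses memory 4×5=20. No mix of the others beats 4×44 = 176.

176 rps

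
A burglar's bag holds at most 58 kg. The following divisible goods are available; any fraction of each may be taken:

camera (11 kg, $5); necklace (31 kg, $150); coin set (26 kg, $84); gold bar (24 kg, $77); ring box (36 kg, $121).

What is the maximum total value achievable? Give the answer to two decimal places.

240.75

Take in order of value per unit:
- necklace (150/31 per unit): all 31 → value 150, running total 150.00
- ring box (121/36 per unit): 27 of 36 → value 27×121/36 = 90.7500, running total 240.75
Total 240.75.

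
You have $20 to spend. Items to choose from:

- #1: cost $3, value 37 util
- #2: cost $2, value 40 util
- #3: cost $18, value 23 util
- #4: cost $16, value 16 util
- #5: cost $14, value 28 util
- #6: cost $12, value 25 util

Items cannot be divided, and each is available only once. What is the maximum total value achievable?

Check high-value combinations within $20:
- #1+#2+#5: cost 3+2+14=19, value 37+40+28=105
- #1+#2+#6: cost 3+2+12=17, value 37+40+25=102
- #1+#2: cost 3+2=5, value 37+40=77
- #2+#5: cost 2+14=16, value 40+28=68
Best: 105 util.

105 util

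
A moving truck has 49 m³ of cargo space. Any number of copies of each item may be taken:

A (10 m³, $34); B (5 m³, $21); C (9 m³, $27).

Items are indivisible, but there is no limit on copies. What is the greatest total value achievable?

$195

Best value-per-unit is B at 21/5; filling with it alone gives 9×21 = 189.
Optimal mix: 8×B + 1×C → volume 49, value 195.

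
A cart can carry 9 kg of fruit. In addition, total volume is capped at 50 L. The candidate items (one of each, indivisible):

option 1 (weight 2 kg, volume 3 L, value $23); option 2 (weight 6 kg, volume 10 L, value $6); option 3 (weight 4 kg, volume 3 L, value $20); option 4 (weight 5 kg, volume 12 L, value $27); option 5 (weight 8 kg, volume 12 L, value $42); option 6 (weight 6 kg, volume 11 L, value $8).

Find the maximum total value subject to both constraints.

Feasible sets respecting both limits:
- option 1+option 4: weight 7, volume 15, value 50
- option 3+option 4: weight 9, volume 15, value 47
- option 1+option 3: weight 6, volume 6, value 43
- option 5: weight 8, volume 12, value 42
Best: $50.

$50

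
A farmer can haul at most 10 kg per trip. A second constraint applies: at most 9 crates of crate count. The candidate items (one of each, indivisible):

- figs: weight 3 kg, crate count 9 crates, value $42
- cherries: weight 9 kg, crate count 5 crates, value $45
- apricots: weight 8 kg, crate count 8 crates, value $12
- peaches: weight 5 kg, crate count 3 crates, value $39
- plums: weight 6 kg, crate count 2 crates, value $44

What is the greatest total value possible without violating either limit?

Feasible sets respecting both limits:
- cherries: weight 9, crate count 5, value 45
- plums: weight 6, crate count 2, value 44
- figs: weight 3, crate count 9, value 42
Best: $45.

$45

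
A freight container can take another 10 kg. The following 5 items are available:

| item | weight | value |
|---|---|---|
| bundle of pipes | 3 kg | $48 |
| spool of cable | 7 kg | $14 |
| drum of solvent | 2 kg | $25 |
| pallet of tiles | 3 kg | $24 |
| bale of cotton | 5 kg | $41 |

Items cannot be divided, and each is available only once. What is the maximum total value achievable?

$114

Check high-value combinations within 10 kg:
- bundle of pipes+drum of solvent+bale of cotton: weight 3+2+5=10, value 48+25+41=114
- bundle of pipes+drum of solvent+pallet of tiles: weight 3+2+3=8, value 48+25+24=97
- drum of solvent+pallet of tiles+bale of cotton: weight 2+3+5=10, value 25+24+41=90
Best: $114.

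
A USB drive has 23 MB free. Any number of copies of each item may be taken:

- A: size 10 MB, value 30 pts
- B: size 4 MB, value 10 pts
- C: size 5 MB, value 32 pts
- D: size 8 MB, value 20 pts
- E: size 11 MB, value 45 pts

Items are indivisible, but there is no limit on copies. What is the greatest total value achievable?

Best value-per-unit is C at 32/5, and filling with it alone uses size 4×5=20. No mix of the others beats 4×32 = 128.

128 pts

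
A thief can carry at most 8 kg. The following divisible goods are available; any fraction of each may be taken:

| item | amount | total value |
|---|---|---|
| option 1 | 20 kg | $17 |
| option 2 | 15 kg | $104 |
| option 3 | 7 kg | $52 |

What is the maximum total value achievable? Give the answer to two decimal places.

Take in order of value per unit:
- option 3 (52/7 per unit): all 7 → value 52, running total 52.00
- option 2 (104/15 per unit): 1 of 15 → value 1×104/15 = 6.9333, running total 58.93
Total 58.93.

58.93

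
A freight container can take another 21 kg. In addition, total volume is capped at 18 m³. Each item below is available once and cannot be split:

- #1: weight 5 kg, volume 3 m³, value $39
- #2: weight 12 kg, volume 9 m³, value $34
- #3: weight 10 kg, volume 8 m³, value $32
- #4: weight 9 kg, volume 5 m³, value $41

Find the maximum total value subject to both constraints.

$80

Feasible sets respecting both limits:
- #1+#4: weight 14, volume 8, value 80
- #2+#4: weight 21, volume 14, value 75
- #1+#2: weight 17, volume 12, value 73
Best: $80.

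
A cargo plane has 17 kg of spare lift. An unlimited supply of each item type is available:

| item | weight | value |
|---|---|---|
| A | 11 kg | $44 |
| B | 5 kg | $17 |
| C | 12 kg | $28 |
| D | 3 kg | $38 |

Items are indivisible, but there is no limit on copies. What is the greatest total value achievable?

$190

Best value-per-unit is D at 38/3, and filling with it alone uses weight 5×3=15. No mix of the others beats 5×38 = 190.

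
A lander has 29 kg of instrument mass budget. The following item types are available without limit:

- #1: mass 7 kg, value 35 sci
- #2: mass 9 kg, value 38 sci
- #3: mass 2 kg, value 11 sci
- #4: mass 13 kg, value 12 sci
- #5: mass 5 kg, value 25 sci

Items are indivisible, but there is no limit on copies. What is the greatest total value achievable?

Best value-per-unit is #3 at 11/2; filling with it alone gives 14×11 = 154.
Optimal mix: 12×#3 + 1×#5 → mass 29, value 157.

157 sci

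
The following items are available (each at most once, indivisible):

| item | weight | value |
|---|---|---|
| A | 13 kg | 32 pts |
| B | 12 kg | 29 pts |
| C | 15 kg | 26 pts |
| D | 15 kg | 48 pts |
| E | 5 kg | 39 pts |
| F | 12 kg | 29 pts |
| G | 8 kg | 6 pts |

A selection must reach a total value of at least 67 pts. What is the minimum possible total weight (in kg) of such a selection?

17

Subsets with value ≥ 67, sorted by total weight:
- B+E: weight 17, value 68
- E+F: weight 17, value 68
- A+E: weight 18, value 71
Minimum weight: 17 kg.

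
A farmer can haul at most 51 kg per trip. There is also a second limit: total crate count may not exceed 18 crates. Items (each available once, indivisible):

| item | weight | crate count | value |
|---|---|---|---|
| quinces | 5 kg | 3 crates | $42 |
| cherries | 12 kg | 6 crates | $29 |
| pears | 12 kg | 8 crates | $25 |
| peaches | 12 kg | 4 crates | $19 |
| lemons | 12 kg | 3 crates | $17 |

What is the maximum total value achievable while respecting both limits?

$107

Feasible sets respecting both limits:
- quinces+cherries+peaches+lemons: weight 41, crate count 16, value 107
- quinces+pears+peaches+lemons: weight 41, crate count 18, value 103
- quinces+cherries+pears: weight 29, crate count 17, value 96
Best: $107.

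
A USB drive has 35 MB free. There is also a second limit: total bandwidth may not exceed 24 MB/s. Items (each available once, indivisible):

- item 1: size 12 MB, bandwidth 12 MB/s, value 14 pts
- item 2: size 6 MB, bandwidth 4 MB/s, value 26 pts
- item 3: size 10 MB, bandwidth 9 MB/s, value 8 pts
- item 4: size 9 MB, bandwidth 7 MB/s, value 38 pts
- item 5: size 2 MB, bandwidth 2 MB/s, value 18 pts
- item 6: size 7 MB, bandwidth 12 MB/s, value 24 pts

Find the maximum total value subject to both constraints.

90 pts

Feasible sets respecting both limits:
- item 2+item 3+item 4+item 5: size 27, bandwidth 22, value 90
- item 2+item 4+item 6: size 22, bandwidth 23, value 88
- item 2+item 4+item 5: size 17, bandwidth 13, value 82
- item 4+item 5+item 6: size 18, bandwidth 21, value 80
Best: 90 pts.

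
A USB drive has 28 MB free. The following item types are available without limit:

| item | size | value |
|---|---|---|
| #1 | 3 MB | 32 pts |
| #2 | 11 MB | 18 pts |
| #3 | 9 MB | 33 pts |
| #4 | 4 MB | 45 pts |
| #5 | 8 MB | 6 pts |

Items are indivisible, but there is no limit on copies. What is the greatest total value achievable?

Best value-per-unit is #4 at 45/4, and filling with it alone uses size 7×4=28. No mix of the others beats 7×45 = 315.

315 pts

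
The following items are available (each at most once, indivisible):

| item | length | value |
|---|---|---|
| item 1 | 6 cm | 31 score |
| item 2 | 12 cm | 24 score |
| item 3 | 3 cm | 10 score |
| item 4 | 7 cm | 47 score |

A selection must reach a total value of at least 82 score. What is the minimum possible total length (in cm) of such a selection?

Subsets with value ≥ 82, sorted by total length:
- item 1+item 3+item 4: length 16, value 88
- item 1+item 2+item 4: length 25, value 102
- item 1+item 2+item 3+item 4: length 28, value 112
Minimum length: 16 cm.

16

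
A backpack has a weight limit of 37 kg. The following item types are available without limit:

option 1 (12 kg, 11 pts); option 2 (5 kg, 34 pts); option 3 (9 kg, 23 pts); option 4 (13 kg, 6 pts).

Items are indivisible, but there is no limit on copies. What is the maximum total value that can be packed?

238 pts

Best value-per-unit is option 2 at 34/5, and filling with it alone uses weight 7×5=35. No mix of the others beats 7×34 = 238.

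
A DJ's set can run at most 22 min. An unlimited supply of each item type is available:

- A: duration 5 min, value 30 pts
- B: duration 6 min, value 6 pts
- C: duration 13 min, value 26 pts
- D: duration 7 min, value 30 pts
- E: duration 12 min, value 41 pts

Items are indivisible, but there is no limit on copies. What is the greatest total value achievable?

120 pts

Best value-per-unit is A at 30/5, and filling with it alone uses duration 4×5=20. No mix of the others beats 4×30 = 120.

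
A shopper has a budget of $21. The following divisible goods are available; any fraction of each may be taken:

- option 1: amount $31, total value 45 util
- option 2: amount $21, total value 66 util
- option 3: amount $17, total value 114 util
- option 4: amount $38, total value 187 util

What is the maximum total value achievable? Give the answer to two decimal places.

133.68

Take in order of value per unit:
- option 3 (114/17 per unit): all 17 → value 114, running total 114.00
- option 4 (187/38 per unit): 4 of 38 → value 4×187/38 = 19.6842, running total 133.68
Total 133.68.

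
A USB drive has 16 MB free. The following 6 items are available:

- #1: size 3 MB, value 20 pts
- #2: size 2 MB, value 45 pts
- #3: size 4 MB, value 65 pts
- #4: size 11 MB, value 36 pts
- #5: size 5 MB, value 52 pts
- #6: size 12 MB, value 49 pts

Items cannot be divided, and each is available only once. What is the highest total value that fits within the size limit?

Check high-value combinations within 16 MB:
- #1+#2+#3+#5: size 3+2+4+5=14, value 20+45+65+52=182
- #2+#3+#5: size 2+4+5=11, value 45+65+52=162
- #1+#3+#5: size 3+4+5=12, value 20+65+52=137
- #1+#2+#3: size 3+2+4=9, value 20+45+65=130
- #3+#5: size 4+5=9, value 65+52=117
Best: 182 pts.

182 pts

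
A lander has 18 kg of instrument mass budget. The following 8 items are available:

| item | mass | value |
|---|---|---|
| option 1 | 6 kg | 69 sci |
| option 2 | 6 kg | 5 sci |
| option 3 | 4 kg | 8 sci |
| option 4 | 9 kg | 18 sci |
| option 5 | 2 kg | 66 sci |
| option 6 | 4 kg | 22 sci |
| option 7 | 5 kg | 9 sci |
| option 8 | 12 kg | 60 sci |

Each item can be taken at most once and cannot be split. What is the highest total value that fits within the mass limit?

166 sci

Check high-value combinations within 18 kg:
- option 1+option 5+option 6+option 7: mass 6+2+4+5=17, value 69+66+22+9=166
- option 1+option 3+option 5+option 6: mass 6+4+2+4=16, value 69+8+66+22=165
- option 1+option 2+option 5+option 6: mass 6+6+2+4=18, value 69+5+66+22=162
- option 1+option 5+option 6: mass 6+2+4=12, value 69+66+22=157
Best: 166 sci.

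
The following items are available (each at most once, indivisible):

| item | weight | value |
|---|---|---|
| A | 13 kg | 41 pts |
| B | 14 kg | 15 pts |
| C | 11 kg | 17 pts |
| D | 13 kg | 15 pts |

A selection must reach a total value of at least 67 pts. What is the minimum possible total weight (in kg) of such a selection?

37

Subsets with value ≥ 67, sorted by total weight:
- A+C+D: weight 37, value 73
- A+B+C: weight 38, value 73
- A+B+D: weight 40, value 71
Minimum weight: 37 kg.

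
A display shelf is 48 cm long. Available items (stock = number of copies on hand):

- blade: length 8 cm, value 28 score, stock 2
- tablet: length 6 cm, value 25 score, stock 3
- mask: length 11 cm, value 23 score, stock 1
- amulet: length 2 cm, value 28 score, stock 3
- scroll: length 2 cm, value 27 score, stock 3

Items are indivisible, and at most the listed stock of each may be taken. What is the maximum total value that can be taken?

Top feasible selections:
- 2×blade + 3×tablet + 3×amulet + 3×scroll: length 46, value 296
- 2×blade + 2×tablet + 3×amulet + 3×scroll: length 40, value 271
- 2×blade + 3×tablet + 3×amulet + 2×scroll: length 44, value 269
- 2×blade + 1×tablet + 1×mask + 3×amulet + 3×scroll: length 45, value 269
Best: 296 score.

296 score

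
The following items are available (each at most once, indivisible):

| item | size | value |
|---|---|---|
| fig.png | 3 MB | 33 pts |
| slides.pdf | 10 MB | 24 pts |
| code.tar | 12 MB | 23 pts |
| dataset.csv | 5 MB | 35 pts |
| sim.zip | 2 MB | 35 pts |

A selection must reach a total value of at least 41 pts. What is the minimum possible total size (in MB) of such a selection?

5

Subsets with value ≥ 41, sorted by total size:
- fig.png+sim.zip: size 5, value 68
- dataset.csv+sim.zip: size 7, value 70
- fig.png+dataset.csv: size 8, value 68
- fig.png+dataset.csv+sim.zip: size 10, value 103
Minimum size: 5 MB.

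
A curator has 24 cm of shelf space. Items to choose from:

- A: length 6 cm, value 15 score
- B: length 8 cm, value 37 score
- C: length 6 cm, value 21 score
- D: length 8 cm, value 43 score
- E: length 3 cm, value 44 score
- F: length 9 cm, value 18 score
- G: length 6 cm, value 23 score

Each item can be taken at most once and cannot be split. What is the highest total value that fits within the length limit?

131 score

Check high-value combinations within 24 cm:
- C+D+E+G: length 6+8+3+6=23, value 21+43+44+23=131
- B+C+E+G: length 8+6+3+6=23, value 37+21+44+23=125
- A+D+E+G: length 6+8+3+6=23, value 15+43+44+23=125
- B+D+E: length 8+8+3=19, value 37+43+44=124
- A+C+D+E: length 6+6+8+3=23, value 15+21+43+44=123
Best: 131 score.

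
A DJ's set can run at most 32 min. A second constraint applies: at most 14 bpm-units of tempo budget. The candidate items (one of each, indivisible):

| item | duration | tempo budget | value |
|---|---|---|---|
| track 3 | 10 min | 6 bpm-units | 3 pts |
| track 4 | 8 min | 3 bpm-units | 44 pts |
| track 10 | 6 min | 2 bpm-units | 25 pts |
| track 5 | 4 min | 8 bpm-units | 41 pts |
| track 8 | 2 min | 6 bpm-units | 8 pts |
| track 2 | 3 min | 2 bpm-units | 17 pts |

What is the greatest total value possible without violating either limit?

110 pts

Feasible sets respecting both limits:
- track 4+track 10+track 5: duration 18, tempo budget 13, value 110
- track 4+track 5+track 2: duration 15, tempo budget 13, value 102
- track 4+track 10+track 8+track 2: duration 19, tempo budget 13, value 94
- track 3+track 4+track 10+track 2: duration 27, tempo budget 13, value 89
Best: 110 pts.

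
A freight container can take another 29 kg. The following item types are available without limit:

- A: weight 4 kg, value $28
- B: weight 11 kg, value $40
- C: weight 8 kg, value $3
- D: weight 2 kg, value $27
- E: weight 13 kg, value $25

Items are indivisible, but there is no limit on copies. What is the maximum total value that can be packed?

$378

Best value-per-unit is D at 27/2, and filling with it alone uses weight 14×2=28. No mix of the others beats 14×27 = 378.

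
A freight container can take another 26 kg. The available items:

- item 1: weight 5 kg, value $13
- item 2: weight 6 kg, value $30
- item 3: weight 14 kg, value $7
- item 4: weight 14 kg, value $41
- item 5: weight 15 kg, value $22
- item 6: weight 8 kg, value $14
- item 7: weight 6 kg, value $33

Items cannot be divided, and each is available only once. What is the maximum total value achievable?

$104

This is a 0/1 knapsack; check combinations near the capacity.
- item 2+item 4+item 7: weight 6+14+6=26, value 30+41+33=104
- item 1+item 2+item 6+item 7: weight 5+6+8+6=25, value 13+30+14+33=90
- item 1+item 4+item 7: weight 5+14+6=25, value 13+41+33=87
- item 1+item 2+item 4: weight 5+6+14=25, value 13+30+41=84
Best: $104.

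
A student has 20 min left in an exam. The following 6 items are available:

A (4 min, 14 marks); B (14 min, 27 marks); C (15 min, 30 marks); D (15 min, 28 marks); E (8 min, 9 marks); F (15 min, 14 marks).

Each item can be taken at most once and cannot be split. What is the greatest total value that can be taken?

44 marks

Check high-value combinations within 20 min:
- A+C: time 4+15=19, value 14+30=44
- A+D: time 4+15=19, value 14+28=42
- A+B: time 4+14=18, value 14+27=41
Best: 44 marks.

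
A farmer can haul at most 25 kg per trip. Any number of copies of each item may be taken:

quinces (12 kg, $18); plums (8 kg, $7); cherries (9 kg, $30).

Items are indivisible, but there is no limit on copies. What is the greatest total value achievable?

Best value-per-unit is cherries at 30/9, and filling with it alone uses weight 2×9=18. No mix of the others beats 2×30 = 60.

$60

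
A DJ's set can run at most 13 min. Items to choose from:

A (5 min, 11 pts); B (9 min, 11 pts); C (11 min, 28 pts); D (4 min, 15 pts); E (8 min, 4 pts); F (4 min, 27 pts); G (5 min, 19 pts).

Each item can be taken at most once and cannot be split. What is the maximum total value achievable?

61 pts

Check high-value combinations within 13 min:
- D+F+G: duration 4+4+5=13, value 15+27+19=61
- A+D+F: duration 5+4+4=13, value 11+15+27=53
- F+G: duration 4+5=9, value 27+19=46
- D+F: duration 4+4=8, value 15+27=42
- A+F: duration 5+4=9, value 11+27=38
Best: 61 pts.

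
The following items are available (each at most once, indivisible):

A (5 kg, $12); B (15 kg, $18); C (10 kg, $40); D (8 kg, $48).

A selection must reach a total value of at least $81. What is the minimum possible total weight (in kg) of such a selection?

Subsets with value ≥ 81, sorted by total weight:
- C+D: weight 18, value 88
- A+C+D: weight 23, value 100
Minimum weight: 18 kg.

18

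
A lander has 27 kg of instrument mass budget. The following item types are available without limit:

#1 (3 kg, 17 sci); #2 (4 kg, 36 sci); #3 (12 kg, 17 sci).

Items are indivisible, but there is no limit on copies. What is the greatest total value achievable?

Best value-per-unit is #2 at 36/4; filling with it alone gives 6×36 = 216.
Optimal mix: 1×#1 + 6×#2 → mass 27, value 233.

233 sci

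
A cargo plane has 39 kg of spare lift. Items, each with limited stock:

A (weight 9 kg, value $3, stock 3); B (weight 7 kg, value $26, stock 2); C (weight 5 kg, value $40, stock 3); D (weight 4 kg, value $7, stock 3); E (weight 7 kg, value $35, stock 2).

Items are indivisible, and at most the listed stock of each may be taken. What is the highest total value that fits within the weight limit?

$216

Top feasible selections:
- 1×B + 3×C + 2×E: weight 36, value 216
- 2×B + 3×C + 1×E: weight 36, value 207
- 3×C + 2×D + 2×E: weight 37, value 204
Best: $216.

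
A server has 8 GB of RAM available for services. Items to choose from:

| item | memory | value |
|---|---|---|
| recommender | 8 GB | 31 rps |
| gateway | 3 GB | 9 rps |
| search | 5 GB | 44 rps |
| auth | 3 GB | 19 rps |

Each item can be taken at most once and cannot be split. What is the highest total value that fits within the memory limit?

Check high-value combinations within 8 GB:
- search+auth: memory 5+3=8, value 44+19=63
- gateway+search: memory 3+5=8, value 9+44=53
- search: memory 5, value 44
- recommender: memory 8, value 31
- gateway+auth: memory 3+3=6, value 9+19=28
Best: 63 rps.

63 rps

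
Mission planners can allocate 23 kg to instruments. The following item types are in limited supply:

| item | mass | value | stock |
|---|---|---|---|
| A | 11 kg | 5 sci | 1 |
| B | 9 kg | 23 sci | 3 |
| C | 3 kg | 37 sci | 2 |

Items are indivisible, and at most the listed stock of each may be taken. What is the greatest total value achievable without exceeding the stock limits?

Best selections within mass 23 and stock limits:
- 1×B + 2×C: mass 15, value 97
- 2×B + 1×C: mass 21, value 83
- 1×A + 2×C: mass 17, value 79
Best: 97 sci.

97 sci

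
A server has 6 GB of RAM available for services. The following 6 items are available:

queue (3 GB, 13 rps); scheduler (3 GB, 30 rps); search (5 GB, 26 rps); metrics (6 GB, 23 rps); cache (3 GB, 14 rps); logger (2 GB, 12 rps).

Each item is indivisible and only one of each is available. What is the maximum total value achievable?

44 rps

Check high-value combinations within 6 GB:
- scheduler+cache: memory 3+3=6, value 30+14=44
- queue+scheduler: memory 3+3=6, value 13+30=43
- scheduler+logger: memory 3+2=5, value 30+12=42
- scheduler: memory 3, value 30
Best: 44 rps.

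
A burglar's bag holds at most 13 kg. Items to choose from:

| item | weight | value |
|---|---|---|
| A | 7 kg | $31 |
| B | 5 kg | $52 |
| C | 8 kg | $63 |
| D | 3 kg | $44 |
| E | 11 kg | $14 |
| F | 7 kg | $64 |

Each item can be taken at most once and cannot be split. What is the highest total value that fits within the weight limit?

Check high-value combinations within 13 kg:
- B+F: weight 5+7=12, value 52+64=116
- B+C: weight 5+8=13, value 52+63=115
- D+F: weight 3+7=10, value 44+64=108
- C+D: weight 8+3=11, value 63+44=107
Best: $116.

$116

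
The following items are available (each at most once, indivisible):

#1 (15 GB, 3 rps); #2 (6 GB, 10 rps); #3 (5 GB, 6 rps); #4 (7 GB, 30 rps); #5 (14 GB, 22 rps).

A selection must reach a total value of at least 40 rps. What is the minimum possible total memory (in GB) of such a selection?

13

Subsets with value ≥ 40, sorted by total memory:
- #2+#4: memory 13, value 40
- #2+#3+#4: memory 18, value 46
Minimum memory: 13 GB.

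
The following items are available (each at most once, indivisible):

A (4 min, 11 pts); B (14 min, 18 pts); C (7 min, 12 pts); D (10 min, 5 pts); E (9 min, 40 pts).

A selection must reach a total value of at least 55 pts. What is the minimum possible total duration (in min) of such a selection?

20

Subsets with value ≥ 55, sorted by total duration:
- A+C+E: duration 20, value 63
- B+E: duration 23, value 58
Minimum duration: 20 min.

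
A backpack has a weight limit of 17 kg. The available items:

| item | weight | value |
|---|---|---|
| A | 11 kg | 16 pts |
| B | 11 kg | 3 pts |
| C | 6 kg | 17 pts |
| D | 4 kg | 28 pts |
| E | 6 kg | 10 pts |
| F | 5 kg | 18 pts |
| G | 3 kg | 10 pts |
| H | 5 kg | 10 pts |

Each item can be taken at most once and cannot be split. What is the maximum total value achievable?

66 pts

Check high-value combinations within 17 kg:
- D+F+G+H: weight 4+5+3+5=17, value 28+18+10+10=66
- C+D+F: weight 6+4+5=15, value 17+28+18=63
- D+F+G: weight 4+5+3=12, value 28+18+10=56
Best: 66 pts.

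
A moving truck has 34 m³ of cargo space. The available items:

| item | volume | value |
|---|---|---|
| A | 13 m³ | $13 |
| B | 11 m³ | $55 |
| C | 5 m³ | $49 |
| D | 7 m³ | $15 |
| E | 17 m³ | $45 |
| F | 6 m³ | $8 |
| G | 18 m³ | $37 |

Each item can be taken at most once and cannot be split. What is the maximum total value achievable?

$149

Check high-value combinations within 34 m³:
- B+C+E: volume 11+5+17=33, value 55+49+45=149
- B+C+G: volume 11+5+18=34, value 55+49+37=141
- B+C+D+F: volume 11+5+7+6=29, value 55+49+15+8=127
- B+C+D: volume 11+5+7=23, value 55+49+15=119
- A+B+C: volume 13+11+5=29, value 13+55+49=117
Best: $149.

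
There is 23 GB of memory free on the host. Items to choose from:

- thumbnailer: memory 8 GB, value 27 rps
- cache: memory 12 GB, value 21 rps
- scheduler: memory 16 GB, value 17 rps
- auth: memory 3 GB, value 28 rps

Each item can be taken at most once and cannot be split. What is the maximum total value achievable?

76 rps

Check high-value combinations within 23 GB:
- thumbnailer+cache+auth: memory 8+12+3=23, value 27+21+28=76
- thumbnailer+auth: memory 8+3=11, value 27+28=55
- cache+auth: memory 12+3=15, value 21+28=49
Best: 76 rps.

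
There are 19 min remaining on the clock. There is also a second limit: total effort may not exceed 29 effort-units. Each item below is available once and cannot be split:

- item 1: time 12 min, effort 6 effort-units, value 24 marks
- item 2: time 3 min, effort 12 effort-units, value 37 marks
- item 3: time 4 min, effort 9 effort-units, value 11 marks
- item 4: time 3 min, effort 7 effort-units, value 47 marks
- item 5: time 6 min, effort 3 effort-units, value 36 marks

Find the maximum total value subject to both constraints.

Feasible sets respecting both limits:
- item 2+item 4+item 5: time 12, effort 22, value 120
- item 1+item 2+item 4: time 18, effort 25, value 108
- item 2+item 3+item 4: time 10, effort 28, value 95
- item 3+item 4+item 5: time 13, effort 19, value 94
Best: 120 marks.

120 marks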